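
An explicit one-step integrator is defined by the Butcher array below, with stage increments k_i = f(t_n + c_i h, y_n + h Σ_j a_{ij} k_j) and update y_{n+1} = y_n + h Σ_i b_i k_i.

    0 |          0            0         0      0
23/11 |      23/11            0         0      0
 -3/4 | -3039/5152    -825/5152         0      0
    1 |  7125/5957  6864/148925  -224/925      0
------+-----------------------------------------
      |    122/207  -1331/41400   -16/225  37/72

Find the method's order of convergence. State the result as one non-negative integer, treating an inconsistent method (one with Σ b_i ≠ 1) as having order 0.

b = (122/207, -1331/41400, -16/225, 37/72)
c = (0, 23/11, -3/4, 1)
Ac = (0, 0, -75/224, 72/259)
Σ b_i: 122/207·1 + (-1331/41400)·1 + (-16/225)·1 + 37/72·1 = 1 ✓
b·c: (-1331/41400)·23/11 + (-16/225)·(-3/4) + 37/72·1 = 1/2 ✓
b·c²: (-1331/41400)·529/121 + (-16/225)·9/16 + 37/72·1 = 1/3 ✓
b·Ac: (-16/225)·(-75/224) + 37/72·72/259 = 1/6 ✓
b·c³: (-1331/41400)·12167/1331 + (-16/225)·(-27/64) + 37/72·1 = 1/4 ✓
b·(c∘Ac): (-16/225)·225/896 + 37/72·72/259 = 1/8 ✓
b·Ac²: (-16/225)·(-1725/2464) + 37/72·186/2849 = 1/12 ✓
b·A²c: 37/72·3/37 = 1/24 ✓; 4 stages ⇒ order 4.

4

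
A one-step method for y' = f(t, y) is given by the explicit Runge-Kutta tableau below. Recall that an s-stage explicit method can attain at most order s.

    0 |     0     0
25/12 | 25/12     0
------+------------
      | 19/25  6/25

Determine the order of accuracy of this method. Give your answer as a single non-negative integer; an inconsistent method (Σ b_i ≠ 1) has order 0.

b = (19/25, 6/25)
c = (0, 25/12)
Σ b_i: 19/25·1 + 6/25·1 = 1 ✓
b·c: 6/25·25/12 = 1/2 ✓; 2 stages ⇒ order 2.

2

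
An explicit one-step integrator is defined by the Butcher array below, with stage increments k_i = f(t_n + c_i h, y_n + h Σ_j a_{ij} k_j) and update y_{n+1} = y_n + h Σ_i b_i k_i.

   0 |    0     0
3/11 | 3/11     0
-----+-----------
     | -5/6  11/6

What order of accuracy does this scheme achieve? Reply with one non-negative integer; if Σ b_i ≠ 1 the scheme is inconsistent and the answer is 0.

b = (-5/6, 11/6)
c = (0, 3/11)
Σ b_i: (-5/6)·1 + 11/6·1 = 1 ✓
b·c: 11/6·3/11 = 1/2 ✓; 2 stages ⇒ order 2.

2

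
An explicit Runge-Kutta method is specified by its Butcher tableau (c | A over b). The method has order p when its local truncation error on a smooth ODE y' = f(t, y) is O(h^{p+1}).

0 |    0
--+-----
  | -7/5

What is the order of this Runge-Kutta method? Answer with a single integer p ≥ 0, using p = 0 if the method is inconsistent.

0

b = (-7/5)
c = (0)
Σ b_i: (-7/5)·1 = -7/5 ≠ 1 ⇒ order 0.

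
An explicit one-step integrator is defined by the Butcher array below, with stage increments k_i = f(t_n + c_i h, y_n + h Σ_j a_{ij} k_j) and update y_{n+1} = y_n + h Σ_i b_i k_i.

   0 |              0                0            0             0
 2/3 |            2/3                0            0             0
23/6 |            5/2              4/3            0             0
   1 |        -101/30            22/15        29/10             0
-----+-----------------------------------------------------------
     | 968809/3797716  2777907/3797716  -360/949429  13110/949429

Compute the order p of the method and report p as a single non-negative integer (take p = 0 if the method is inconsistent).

3

b = (968809/3797716, 2777907/3797716, -360/949429, 13110/949429)
c = (0, 2/3, 23/6, 1)
Ac = (0, 0, 8/9, 2177/180)
Σ b_i: 968809/3797716·1 + 2777907/3797716·1 + (-360/949429)·1 + 13110/949429·1 = 1 ✓
b·c: 2777907/3797716·2/3 + (-360/949429)·23/6 + 13110/949429·1 = 1/2 ✓
b·c²: 2777907/3797716·4/9 + (-360/949429)·529/36 + 13110/949429·1 = 1/3 ✓
b·Ac: (-360/949429)·8/9 + 13110/949429·2177/180 = 1/6 ✓
b·c³: 2777907/3797716·8/27 + (-360/949429)·12167/216 + 13110/949429·1 = 1787423/8544861 ≠ 1/4 ⇒ order 3.
b·(c∘Ac): (-360/949429)·92/27 + 13110/949429·2177/180 = 314663/1898858 ≠ 1/8
b·Ac²: (-360/949429)·16/27 + 13110/949429·46727/1080 = 20412019/34179444 ≠ 1/12
b·A²c: 13110/949429·116/45 = 101384/2848287 ≠ 1/24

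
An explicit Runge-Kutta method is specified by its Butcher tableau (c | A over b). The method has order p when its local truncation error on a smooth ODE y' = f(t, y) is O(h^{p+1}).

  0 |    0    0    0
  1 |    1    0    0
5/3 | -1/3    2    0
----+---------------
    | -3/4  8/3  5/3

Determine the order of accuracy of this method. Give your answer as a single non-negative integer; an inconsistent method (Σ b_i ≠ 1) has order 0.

b = (-3/4, 8/3, 5/3)
c = (0, 1, 5/3)
Ac = (0, 0, 2)
Σ b_i: (-3/4)·1 + 8/3·1 + 5/3·1 = 43/12 ≠ 1 ⇒ order 0.

0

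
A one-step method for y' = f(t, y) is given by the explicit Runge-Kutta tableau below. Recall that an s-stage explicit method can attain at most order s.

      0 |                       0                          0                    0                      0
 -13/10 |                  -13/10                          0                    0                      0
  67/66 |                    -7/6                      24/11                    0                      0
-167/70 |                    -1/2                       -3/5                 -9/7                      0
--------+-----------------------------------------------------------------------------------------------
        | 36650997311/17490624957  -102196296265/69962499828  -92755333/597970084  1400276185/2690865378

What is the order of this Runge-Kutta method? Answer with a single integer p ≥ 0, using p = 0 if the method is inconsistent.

b = (36650997311/17490624957, -102196296265/69962499828, -92755333/597970084, 1400276185/2690865378)
c = (0, -13/10, 67/66, -167/70)
Ac = (0, 0, -156/55, -1011/1925)
Σ b_i: 36650997311/17490624957·1 + (-102196296265/69962499828)·1 + (-92755333/597970084)·1 + 1400276185/2690865378·1 = 1 ✓
b·c: (-102196296265/69962499828)·(-13/10) + (-92755333/597970084)·67/66 + 1400276185/2690865378·(-167/70) = 1/2 ✓
b·c²: (-102196296265/69962499828)·169/100 + (-92755333/597970084)·4489/4356 + 1400276185/2690865378·27889/4900 = 1/3 ✓
b·Ac: (-92755333/597970084)·(-156/55) + 1400276185/2690865378·(-1011/1925) = 1/6 ✓
b·c³: (-102196296265/69962499828)·(-2197/1000) + (-92755333/597970084)·300763/287496 + 1400276185/2690865378·(-4657463/343000) = -249823654819603/62158990231800 ≠ 1/4 ⇒ order 3.
b·(c∘Ac): (-92755333/597970084)·(-1742/605) + 1400276185/2690865378·168837/134750 = 49272164147/44847756300 ≠ 1/8
b·Ac²: (-92755333/597970084)·1014/275 + 1400276185/2690865378·(-495277/211750) = -529569547079/295995191580 ≠ 1/12
b·A²c: 1400276185/2690865378·1404/385 = 283692318/149492521 ≠ 1/24

3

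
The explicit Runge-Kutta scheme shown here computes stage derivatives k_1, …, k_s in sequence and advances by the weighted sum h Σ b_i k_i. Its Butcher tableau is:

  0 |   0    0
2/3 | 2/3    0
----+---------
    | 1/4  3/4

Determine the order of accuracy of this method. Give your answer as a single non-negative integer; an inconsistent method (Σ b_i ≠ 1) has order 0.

b = (1/4, 3/4)
c = (0, 2/3)
Σ b_i: 1/4·1 + 3/4·1 = 1 ✓
b·c: 3/4·2/3 = 1/2 ✓; 2 stages ⇒ order 2.

2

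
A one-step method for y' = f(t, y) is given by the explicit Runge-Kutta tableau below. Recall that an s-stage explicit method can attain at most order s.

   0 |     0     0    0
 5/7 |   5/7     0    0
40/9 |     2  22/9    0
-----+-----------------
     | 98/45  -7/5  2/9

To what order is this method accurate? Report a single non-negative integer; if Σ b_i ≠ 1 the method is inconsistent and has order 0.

b = (98/45, -7/5, 2/9)
c = (0, 5/7, 40/9)
Ac = (0, 0, 110/63)
Σ b_i: 98/45·1 + (-7/5)·1 + 2/9·1 = 1 ✓
b·c: (-7/5)·5/7 + 2/9·40/9 = -1/81 ≠ 1/2 ⇒ order 1.

1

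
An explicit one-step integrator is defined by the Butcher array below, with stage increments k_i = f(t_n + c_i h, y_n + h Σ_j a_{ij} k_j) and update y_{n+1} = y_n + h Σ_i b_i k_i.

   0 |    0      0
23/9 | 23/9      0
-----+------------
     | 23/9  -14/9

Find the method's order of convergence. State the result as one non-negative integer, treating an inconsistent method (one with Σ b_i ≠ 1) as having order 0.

b = (23/9, -14/9)
c = (0, 23/9)
Σ b_i: 23/9·1 + (-14/9)·1 = 1 ✓
b·c: (-14/9)·23/9 = -322/81 ≠ 1/2 ⇒ order 1.

1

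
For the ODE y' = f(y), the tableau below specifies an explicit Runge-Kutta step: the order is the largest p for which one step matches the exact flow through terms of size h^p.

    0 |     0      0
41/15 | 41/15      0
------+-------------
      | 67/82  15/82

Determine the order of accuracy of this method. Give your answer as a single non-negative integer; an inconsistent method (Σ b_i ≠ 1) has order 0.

b = (67/82, 15/82)
c = (0, 41/15)
Σ b_i: 67/82·1 + 15/82·1 = 1 ✓
b·c: 15/82·41/15 = 1/2 ✓; 2 stages ⇒ order 2.

2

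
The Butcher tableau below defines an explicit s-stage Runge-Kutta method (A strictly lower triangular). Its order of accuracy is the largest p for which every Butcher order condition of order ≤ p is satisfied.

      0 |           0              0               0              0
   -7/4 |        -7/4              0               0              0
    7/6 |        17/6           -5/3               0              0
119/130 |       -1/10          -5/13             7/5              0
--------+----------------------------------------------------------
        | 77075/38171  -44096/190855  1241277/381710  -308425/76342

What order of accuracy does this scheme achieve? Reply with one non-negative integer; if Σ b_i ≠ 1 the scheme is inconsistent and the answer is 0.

3

b = (77075/38171, -44096/190855, 1241277/381710, -308425/76342)
c = (0, -7/4, 7/6, 119/130)
Ac = (0, 0, 35/12, 1799/780)
Σ b_i: 77075/38171·1 + (-44096/190855)·1 + 1241277/381710·1 + (-308425/76342)·1 = 1 ✓
b·c: (-44096/190855)·(-7/4) + 1241277/381710·7/6 + (-308425/76342)·119/130 = 1/2 ✓
b·c²: (-44096/190855)·49/16 + 1241277/381710·49/36 + (-308425/76342)·14161/16900 = 1/3 ✓
b·Ac: 1241277/381710·35/12 + (-308425/76342)·1799/780 = 1/6 ✓
b·c³: (-44096/190855)·(-343/64) + 1241277/381710·343/216 + (-308425/76342)·1685159/2197000 = 12042919/3645720 ≠ 1/4 ⇒ order 3.
b·(c∘Ac): 1241277/381710·245/72 + (-308425/76342)·214081/101400 = 47411/18696 ≠ 1/8
b·Ac²: 1241277/381710·(-245/48) + (-308425/76342)·6811/9360 = -2191693/112176 ≠ 1/12
b·A²c: (-308425/76342)·49/12 = -308425/18696 ≠ 1/24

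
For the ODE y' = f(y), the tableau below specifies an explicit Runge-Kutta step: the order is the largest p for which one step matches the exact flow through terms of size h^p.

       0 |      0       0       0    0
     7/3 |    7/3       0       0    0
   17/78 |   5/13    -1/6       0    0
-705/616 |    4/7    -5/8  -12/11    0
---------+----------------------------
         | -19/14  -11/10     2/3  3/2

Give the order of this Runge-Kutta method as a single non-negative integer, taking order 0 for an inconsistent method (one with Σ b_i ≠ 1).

0

b = (-19/14, -11/10, 2/3, 3/2)
c = (0, 7/3, 17/78, -705/616)
Ac = (0, 0, -7/18, -5821/3432)
Σ b_i: (-19/14)·1 + (-11/10)·1 + 2/3·1 + 3/2·1 = -61/210 ≠ 1 ⇒ order 0.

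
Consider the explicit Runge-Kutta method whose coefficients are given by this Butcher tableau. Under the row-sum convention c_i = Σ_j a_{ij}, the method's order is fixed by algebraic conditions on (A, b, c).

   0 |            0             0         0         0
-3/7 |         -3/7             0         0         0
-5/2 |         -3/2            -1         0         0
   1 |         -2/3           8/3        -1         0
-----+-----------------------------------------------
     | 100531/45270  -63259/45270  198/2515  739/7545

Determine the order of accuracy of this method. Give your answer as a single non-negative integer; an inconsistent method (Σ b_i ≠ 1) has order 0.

3

b = (100531/45270, -63259/45270, 198/2515, 739/7545)
c = (0, -3/7, -5/2, 1)
Ac = (0, 0, 3/7, 19/14)
Σ b_i: 100531/45270·1 + (-63259/45270)·1 + 198/2515·1 + 739/7545·1 = 1 ✓
b·c: (-63259/45270)·(-3/7) + 198/2515·(-5/2) + 739/7545·1 = 1/2 ✓
b·c²: (-63259/45270)·9/49 + 198/2515·25/4 + 739/7545·1 = 1/3 ✓
b·Ac: 198/2515·3/7 + 739/7545·19/14 = 1/6 ✓
b·c³: (-63259/45270)·(-27/343) + 198/2515·(-125/8) + 739/7545·1 = -43189/42252 ≠ 1/4 ⇒ order 3.
b·(c∘Ac): 198/2515·(-15/14) + 739/7545·19/14 = 733/15090 ≠ 1/8
b·Ac²: 198/2515·(-9/49) + 739/7545·(-1129/196) = -24449/42252 ≠ 1/12
b·A²c: 739/7545·(-3/7) = -739/17605 ≠ 1/24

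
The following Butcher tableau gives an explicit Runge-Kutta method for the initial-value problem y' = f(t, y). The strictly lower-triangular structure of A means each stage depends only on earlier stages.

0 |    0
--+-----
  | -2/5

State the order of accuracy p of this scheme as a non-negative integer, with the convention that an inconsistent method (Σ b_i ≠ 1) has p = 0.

b = (-2/5)
c = (0)
Σ b_i: (-2/5)·1 = -2/5 ≠ 1 ⇒ order 0.

0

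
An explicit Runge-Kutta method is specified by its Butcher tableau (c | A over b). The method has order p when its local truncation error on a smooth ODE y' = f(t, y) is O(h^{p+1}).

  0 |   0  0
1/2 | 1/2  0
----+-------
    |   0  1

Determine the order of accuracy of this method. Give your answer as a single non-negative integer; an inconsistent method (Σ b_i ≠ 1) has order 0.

b = (0, 1)
c = (0, 1/2)
Σ b_i: 1·1 = 1 ✓
b·c: 1·1/2 = 1/2 ✓; 2 stages ⇒ order 2.

2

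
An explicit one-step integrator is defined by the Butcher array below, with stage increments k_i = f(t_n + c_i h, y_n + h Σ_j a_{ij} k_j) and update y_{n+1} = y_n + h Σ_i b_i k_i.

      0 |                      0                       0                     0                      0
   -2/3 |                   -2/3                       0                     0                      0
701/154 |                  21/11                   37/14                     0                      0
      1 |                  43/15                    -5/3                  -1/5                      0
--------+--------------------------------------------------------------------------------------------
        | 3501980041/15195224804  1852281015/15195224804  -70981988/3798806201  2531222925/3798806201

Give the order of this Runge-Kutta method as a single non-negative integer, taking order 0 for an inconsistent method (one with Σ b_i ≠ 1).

3

b = (3501980041/15195224804, 1852281015/15195224804, -70981988/3798806201, 2531222925/3798806201)
c = (0, -2/3, 701/154, 1)
Ac = (0, 0, -37/21, 1391/6930)
Σ b_i: 3501980041/15195224804·1 + 1852281015/15195224804·1 + (-70981988/3798806201)·1 + 2531222925/3798806201·1 = 1 ✓
b·c: 1852281015/15195224804·(-2/3) + (-70981988/3798806201)·701/154 + 2531222925/3798806201·1 = 1/2 ✓
b·c²: 1852281015/15195224804·4/9 + (-70981988/3798806201)·491401/23716 + 2531222925/3798806201·1 = 1/3 ✓
b·Ac: (-70981988/3798806201)·(-37/21) + 2531222925/3798806201·1391/6930 = 1/6 ✓
b·c³: 1852281015/15195224804·(-8/27) + (-70981988/3798806201)·344472101/3652264 + 2531222925/3798806201·1 = -5960937528127/5265145394586 ≠ 1/4 ⇒ order 3.
b·(c∘Ac): (-70981988/3798806201)·(-25937/3234) + 2531222925/3798806201·1391/6930 = 2154706863/7597612402 ≠ 1/8
b·Ac²: (-70981988/3798806201)·74/63 + 2531222925/3798806201·(-15639427/3201660) = -34505469003373/10530290789172 ≠ 1/12
b·A²c: 2531222925/3798806201·37/105 = 891954745/3798806201 ≠ 1/24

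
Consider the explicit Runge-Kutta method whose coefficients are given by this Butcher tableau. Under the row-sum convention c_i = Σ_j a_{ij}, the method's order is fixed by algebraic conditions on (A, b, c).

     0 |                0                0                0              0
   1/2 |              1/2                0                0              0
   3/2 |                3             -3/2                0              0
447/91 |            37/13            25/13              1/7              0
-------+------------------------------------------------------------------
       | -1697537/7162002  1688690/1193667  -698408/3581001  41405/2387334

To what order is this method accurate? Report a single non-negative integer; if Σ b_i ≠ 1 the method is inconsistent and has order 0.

3

b = (-1697537/7162002, 1688690/1193667, -698408/3581001, 41405/2387334)
c = (0, 1/2, 3/2, 447/91)
Ac = (0, 0, -3/4, 107/91)
Σ b_i: (-1697537/7162002)·1 + 1688690/1193667·1 + (-698408/3581001)·1 + 41405/2387334·1 = 1 ✓
b·c: 1688690/1193667·1/2 + (-698408/3581001)·3/2 + 41405/2387334·447/91 = 1/2 ✓
b·c²: 1688690/1193667·1/4 + (-698408/3581001)·9/4 + 41405/2387334·199809/8281 = 1/3 ✓
b·Ac: (-698408/3581001)·(-3/4) + 41405/2387334·107/91 = 1/6 ✓
b·c³: 1688690/1193667·1/8 + (-698408/3581001)·27/8 + 41405/2387334·89314623/753571 = 683983549/434494788 ≠ 1/4 ⇒ order 3.
b·(c∘Ac): (-698408/3581001)·(-9/8) + 41405/2387334·47829/8281 = 254317/795778 ≠ 1/8
b·Ac²: (-698408/3581001)·(-3/8) + 41405/2387334·73/91 = 207817/2387334 ≠ 1/12
b·A²c: 41405/2387334·(-3/28) = -5915/3183112 ≠ 1/24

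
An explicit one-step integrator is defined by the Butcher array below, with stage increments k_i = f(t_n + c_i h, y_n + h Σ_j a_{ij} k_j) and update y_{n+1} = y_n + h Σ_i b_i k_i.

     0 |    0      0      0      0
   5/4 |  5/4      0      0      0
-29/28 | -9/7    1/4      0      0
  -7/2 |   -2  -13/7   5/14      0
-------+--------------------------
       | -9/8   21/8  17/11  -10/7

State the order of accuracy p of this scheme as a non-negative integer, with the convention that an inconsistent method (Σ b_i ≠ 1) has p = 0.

b = (-9/8, 21/8, 17/11, -10/7)
c = (0, 5/4, -29/28, -7/2)
Ac = (0, 0, 5/16, -1055/392)
Σ b_i: (-9/8)·1 + 21/8·1 + 17/11·1 + (-10/7)·1 = 249/154 ≠ 1 ⇒ order 0.

0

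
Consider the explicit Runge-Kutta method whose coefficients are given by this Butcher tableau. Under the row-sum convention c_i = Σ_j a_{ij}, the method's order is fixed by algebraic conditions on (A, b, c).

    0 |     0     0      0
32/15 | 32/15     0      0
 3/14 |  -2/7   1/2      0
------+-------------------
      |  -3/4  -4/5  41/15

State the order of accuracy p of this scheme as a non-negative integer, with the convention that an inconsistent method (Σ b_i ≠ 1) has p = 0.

b = (-3/4, -4/5, 41/15)
c = (0, 32/15, 3/14)
Ac = (0, 0, 16/15)
Σ b_i: (-3/4)·1 + (-4/5)·1 + 41/15·1 = 71/60 ≠ 1 ⇒ order 0.

0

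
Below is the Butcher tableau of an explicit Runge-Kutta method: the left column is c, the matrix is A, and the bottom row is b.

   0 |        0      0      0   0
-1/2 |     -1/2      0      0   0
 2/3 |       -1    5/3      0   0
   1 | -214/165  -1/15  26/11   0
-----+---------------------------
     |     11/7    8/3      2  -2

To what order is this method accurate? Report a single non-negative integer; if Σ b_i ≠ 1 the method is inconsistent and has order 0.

b = (11/7, 8/3, 2, -2)
c = (0, -1/2, 2/3, 1)
Ac = (0, 0, -5/6, 177/110)
Σ b_i: 11/7·1 + 8/3·1 + 2·1 + (-2)·1 = 89/21 ≠ 1 ⇒ order 0.

0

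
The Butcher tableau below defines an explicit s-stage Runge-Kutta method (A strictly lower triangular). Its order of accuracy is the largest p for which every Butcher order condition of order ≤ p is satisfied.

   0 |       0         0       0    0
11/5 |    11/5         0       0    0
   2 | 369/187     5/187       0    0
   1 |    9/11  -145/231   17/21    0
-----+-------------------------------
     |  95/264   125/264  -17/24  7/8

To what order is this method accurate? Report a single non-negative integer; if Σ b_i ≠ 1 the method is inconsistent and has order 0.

b = (95/264, 125/264, -17/24, 7/8)
c = (0, 11/5, 2, 1)
Ac = (0, 0, 1/17, 5/21)
Σ b_i: 95/264·1 + 125/264·1 + (-17/24)·1 + 7/8·1 = 1 ✓
b·c: 125/264·11/5 + (-17/24)·2 + 7/8·1 = 1/2 ✓
b·c²: 125/264·121/25 + (-17/24)·4 + 7/8·1 = 1/3 ✓
b·Ac: (-17/24)·1/17 + 7/8·5/21 = 1/6 ✓
b·c³: 125/264·1331/125 + (-17/24)·8 + 7/8·1 = 1/4 ✓
b·(c∘Ac): (-17/24)·2/17 + 7/8·5/21 = 1/8 ✓
b·Ac²: (-17/24)·11/85 + 7/8·1/5 = 1/12 ✓
b·A²c: 7/8·1/21 = 1/24 ✓; 4 stages ⇒ order 4.

4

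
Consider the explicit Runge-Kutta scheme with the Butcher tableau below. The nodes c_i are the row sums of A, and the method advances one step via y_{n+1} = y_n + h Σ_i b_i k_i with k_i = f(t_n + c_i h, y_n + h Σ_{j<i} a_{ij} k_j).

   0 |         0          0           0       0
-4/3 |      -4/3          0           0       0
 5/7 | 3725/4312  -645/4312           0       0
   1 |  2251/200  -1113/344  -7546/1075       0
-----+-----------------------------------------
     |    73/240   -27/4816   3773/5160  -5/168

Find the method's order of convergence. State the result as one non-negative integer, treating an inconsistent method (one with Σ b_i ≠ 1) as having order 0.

b = (73/240, -27/4816, 3773/5160, -5/168)
c = (0, -4/3, 5/7, 1)
Ac = (0, 0, 215/1078, -7/10)
Σ b_i: 73/240·1 + (-27/4816)·1 + 3773/5160·1 + (-5/168)·1 = 1 ✓
b·c: (-27/4816)·(-4/3) + 3773/5160·5/7 + (-5/168)·1 = 1/2 ✓
b·c²: (-27/4816)·16/9 + 3773/5160·25/49 + (-5/168)·1 = 1/3 ✓
b·Ac: 3773/5160·215/1078 + (-5/168)·(-7/10) = 1/6 ✓
b·c³: (-27/4816)·(-64/27) + 3773/5160·125/343 + (-5/168)·1 = 1/4 ✓
b·(c∘Ac): 3773/5160·1075/7546 + (-5/168)·(-7/10) = 1/8 ✓
b·Ac²: 3773/5160·(-430/1617) + (-5/168)·(-28/3) = 1/12 ✓
b·A²c: (-5/168)·(-7/5) = 1/24 ✓; 4 stages ⇒ order 4.

4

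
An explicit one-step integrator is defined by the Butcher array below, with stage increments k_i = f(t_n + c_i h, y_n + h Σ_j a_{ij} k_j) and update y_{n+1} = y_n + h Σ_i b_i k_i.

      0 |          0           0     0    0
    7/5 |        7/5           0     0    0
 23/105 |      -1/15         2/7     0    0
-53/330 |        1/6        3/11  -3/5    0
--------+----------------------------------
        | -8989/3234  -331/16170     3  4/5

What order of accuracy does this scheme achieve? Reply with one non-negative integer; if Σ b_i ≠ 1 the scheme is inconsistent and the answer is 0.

2

b = (-8989/3234, -331/16170, 3, 4/5)
c = (0, 7/5, 23/105, -53/330)
Ac = (0, 0, 2/5, 482/1925)
Σ b_i: (-8989/3234)·1 + (-331/16170)·1 + 3·1 + 4/5·1 = 1 ✓
b·c: (-331/16170)·7/5 + 3·23/105 + 4/5·(-53/330) = 1/2 ✓
b·c²: (-331/16170)·49/25 + 3·529/11025 + 4/5·2809/108900 = 66413/533610 ≠ 1/3 ⇒ order 2.
b·Ac: 3·2/5 + 4/5·482/1925 = 13478/9625 ≠ 1/6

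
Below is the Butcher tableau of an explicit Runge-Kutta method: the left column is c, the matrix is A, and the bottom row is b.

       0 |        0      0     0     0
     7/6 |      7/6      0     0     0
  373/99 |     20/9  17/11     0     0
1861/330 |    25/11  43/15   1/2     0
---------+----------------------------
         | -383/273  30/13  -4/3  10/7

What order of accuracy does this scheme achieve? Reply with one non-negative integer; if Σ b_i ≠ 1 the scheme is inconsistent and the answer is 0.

b = (-383/273, 30/13, -4/3, 10/7)
c = (0, 7/6, 373/99, 1861/330)
Ac = (0, 0, 119/66, 2588/495)
Σ b_i: (-383/273)·1 + 30/13·1 + (-4/3)·1 + 10/7·1 = 1 ✓
b·c: 30/13·7/6 + (-4/3)·373/99 + 10/7·1861/330 = 154730/27027 ≠ 1/2 ⇒ order 1.

1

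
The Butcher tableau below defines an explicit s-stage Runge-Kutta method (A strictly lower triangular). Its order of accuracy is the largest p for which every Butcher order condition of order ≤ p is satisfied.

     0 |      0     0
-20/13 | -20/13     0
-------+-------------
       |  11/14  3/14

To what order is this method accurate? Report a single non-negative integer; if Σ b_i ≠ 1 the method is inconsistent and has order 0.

b = (11/14, 3/14)
c = (0, -20/13)
Σ b_i: 11/14·1 + 3/14·1 = 1 ✓
b·c: 3/14·(-20/13) = -30/91 ≠ 1/2 ⇒ order 1.

1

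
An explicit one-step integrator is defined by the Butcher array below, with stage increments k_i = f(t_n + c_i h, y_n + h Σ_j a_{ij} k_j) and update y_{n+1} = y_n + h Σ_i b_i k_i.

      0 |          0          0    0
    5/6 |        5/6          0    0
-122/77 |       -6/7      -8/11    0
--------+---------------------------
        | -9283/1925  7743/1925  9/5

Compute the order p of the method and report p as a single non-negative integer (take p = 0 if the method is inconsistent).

2

b = (-9283/1925, 7743/1925, 9/5)
c = (0, 5/6, -122/77)
Ac = (0, 0, -20/33)
Σ b_i: (-9283/1925)·1 + 7743/1925·1 + 9/5·1 = 1 ✓
b·c: 7743/1925·5/6 + 9/5·(-122/77) = 1/2 ✓
b·c²: 7743/1925·25/36 + 9/5·14884/5929 = 2601157/355740 ≠ 1/3 ⇒ order 2.
b·Ac: 9/5·(-20/33) = -12/11 ≠ 1/6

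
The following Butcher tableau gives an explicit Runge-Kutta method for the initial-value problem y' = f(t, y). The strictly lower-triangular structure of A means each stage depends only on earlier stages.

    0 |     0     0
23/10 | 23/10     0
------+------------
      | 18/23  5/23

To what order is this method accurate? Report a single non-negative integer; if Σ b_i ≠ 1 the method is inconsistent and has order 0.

2

b = (18/23, 5/23)
c = (0, 23/10)
Σ b_i: 18/23·1 + 5/23·1 = 1 ✓
b·c: 5/23·23/10 = 1/2 ✓; 2 stages ⇒ order 2.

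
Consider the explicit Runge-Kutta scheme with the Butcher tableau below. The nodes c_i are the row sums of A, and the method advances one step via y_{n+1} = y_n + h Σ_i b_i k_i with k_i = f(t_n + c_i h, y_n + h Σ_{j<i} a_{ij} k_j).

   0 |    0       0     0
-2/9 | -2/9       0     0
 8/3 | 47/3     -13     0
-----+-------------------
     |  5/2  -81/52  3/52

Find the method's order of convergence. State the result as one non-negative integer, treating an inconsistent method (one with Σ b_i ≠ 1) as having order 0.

b = (5/2, -81/52, 3/52)
c = (0, -2/9, 8/3)
Ac = (0, 0, 26/9)
Σ b_i: 5/2·1 + (-81/52)·1 + 3/52·1 = 1 ✓
b·c: (-81/52)·(-2/9) + 3/52·8/3 = 1/2 ✓
b·c²: (-81/52)·4/81 + 3/52·64/9 = 1/3 ✓
b·Ac: 3/52·26/9 = 1/6 ✓; 3 stages ⇒ order 3.

3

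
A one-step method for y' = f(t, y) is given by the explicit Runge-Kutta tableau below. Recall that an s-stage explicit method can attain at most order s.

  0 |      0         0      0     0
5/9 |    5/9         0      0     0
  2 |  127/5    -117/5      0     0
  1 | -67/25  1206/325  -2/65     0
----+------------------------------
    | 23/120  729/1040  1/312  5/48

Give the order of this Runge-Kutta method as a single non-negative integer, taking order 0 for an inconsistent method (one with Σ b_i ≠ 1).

b = (23/120, 729/1040, 1/312, 5/48)
c = (0, 5/9, 2, 1)
Ac = (0, 0, -13, 2)
Σ b_i: 23/120·1 + 729/1040·1 + 1/312·1 + 5/48·1 = 1 ✓
b·c: 729/1040·5/9 + 1/312·2 + 5/48·1 = 1/2 ✓
b·c²: 729/1040·25/81 + 1/312·4 + 5/48·1 = 1/3 ✓
b·Ac: 1/312·(-13) + 5/48·2 = 1/6 ✓
b·c³: 729/1040·125/729 + 1/312·8 + 5/48·1 = 1/4 ✓
b·(c∘Ac): 1/312·(-26) + 5/48·2 = 1/8 ✓
b·Ac²: 1/312·(-65/9) + 5/48·46/45 = 1/12 ✓
b·A²c: 5/48·2/5 = 1/24 ✓; 4 stages ⇒ order 4.

4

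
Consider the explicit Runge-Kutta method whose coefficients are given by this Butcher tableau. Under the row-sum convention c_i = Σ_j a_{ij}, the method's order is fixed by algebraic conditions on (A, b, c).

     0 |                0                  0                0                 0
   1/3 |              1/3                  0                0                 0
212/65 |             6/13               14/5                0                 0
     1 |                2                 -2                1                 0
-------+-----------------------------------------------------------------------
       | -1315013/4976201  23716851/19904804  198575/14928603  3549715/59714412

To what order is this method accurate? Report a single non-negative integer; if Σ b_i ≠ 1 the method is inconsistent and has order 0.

3

b = (-1315013/4976201, 23716851/19904804, 198575/14928603, 3549715/59714412)
c = (0, 1/3, 212/65, 1)
Ac = (0, 0, 14/15, 506/195)
Σ b_i: (-1315013/4976201)·1 + 23716851/19904804·1 + 198575/14928603·1 + 3549715/59714412·1 = 1 ✓
b·c: 23716851/19904804·1/3 + 198575/14928603·212/65 + 3549715/59714412·1 = 1/2 ✓
b·c²: 23716851/19904804·1/9 + 198575/14928603·44944/4225 + 3549715/59714412·1 = 1/3 ✓
b·Ac: 198575/14928603·14/15 + 3549715/59714412·506/195 = 1/6 ✓
b·c³: 23716851/19904804·1/27 + 198575/14928603·9528128/274625 + 3549715/59714412·1 = 3289961861/5822155170 ≠ 1/4 ⇒ order 3.
b·(c∘Ac): 198575/14928603·2968/975 + 3549715/59714412·506/195 = 5814493/29857206 ≠ 1/8
b·Ac²: 198575/14928603·14/45 + 3549715/59714412·396046/38025 = 1209612817/1940718390 ≠ 1/12
b·A²c: 3549715/59714412·14/15 = 4969601/89571618 ≠ 1/24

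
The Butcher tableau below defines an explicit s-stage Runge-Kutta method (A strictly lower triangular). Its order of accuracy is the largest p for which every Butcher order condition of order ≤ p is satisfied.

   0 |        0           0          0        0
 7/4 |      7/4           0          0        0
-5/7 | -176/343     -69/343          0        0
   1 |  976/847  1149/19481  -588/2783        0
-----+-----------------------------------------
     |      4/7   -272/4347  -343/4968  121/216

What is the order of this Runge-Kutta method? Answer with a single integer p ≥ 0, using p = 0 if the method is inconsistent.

4

b = (4/7, -272/4347, -343/4968, 121/216)
c = (0, 7/4, -5/7, 1)
Ac = (0, 0, -69/196, 123/484)
Σ b_i: 4/7·1 + (-272/4347)·1 + (-343/4968)·1 + 121/216·1 = 1 ✓
b·c: (-272/4347)·7/4 + (-343/4968)·(-5/7) + 121/216·1 = 1/2 ✓
b·c²: (-272/4347)·49/16 + (-343/4968)·25/49 + 121/216·1 = 1/3 ✓
b·Ac: (-343/4968)·(-69/196) + 121/216·123/484 = 1/6 ✓
b·c³: (-272/4347)·343/64 + (-343/4968)·(-125/343) + 121/216·1 = 1/4 ✓
b·(c∘Ac): (-343/4968)·345/1372 + 121/216·123/484 = 1/8 ✓
b·Ac²: (-343/4968)·(-69/112) + 121/216·141/1936 = 1/12 ✓
b·A²c: 121/216·9/121 = 1/24 ✓; 4 stages ⇒ order 4.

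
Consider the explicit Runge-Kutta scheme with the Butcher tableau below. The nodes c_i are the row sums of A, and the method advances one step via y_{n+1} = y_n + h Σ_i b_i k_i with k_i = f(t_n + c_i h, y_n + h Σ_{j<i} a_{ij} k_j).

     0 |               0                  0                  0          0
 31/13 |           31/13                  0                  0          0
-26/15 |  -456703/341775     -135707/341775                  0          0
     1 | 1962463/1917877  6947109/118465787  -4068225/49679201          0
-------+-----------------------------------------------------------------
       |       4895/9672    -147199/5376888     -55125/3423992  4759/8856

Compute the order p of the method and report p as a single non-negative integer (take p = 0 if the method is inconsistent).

4

b = (4895/9672, -147199/5376888, -55125/3423992, 4759/8856)
c = (0, 31/13, -26/15, 1)
Ac = (0, 0, -10439/11025, 1341/4759)
Σ b_i: 4895/9672·1 + (-147199/5376888)·1 + (-55125/3423992)·1 + 4759/8856·1 = 1 ✓
b·c: (-147199/5376888)·31/13 + (-55125/3423992)·(-26/15) + 4759/8856·1 = 1/2 ✓
b·c²: (-147199/5376888)·961/169 + (-55125/3423992)·676/225 + 4759/8856·1 = 1/3 ✓
b·Ac: (-55125/3423992)·(-10439/11025) + 4759/8856·1341/4759 = 1/6 ✓
b·c³: (-147199/5376888)·29791/2197 + (-55125/3423992)·(-17576/3375) + 4759/8856·1 = 1/4 ✓
b·(c∘Ac): (-55125/3423992)·271414/165375 + 4759/8856·1341/4759 = 1/8 ✓
b·Ac²: (-55125/3423992)·(-24893/11025) + 4759/8856·5409/61867 = 1/12 ✓
b·A²c: 4759/8856·369/4759 = 1/24 ✓; 4 stages ⇒ order 4.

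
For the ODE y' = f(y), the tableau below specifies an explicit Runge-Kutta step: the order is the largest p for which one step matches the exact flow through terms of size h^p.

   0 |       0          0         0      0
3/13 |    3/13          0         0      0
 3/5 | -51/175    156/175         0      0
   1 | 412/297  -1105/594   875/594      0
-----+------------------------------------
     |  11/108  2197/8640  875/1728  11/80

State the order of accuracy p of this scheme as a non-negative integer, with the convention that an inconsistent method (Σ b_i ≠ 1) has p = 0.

b = (11/108, 2197/8640, 875/1728, 11/80)
c = (0, 3/13, 3/5, 1)
Ac = (0, 0, 36/175, 5/11)
Σ b_i: 11/108·1 + 2197/8640·1 + 875/1728·1 + 11/80·1 = 1 ✓
b·c: 2197/8640·3/13 + 875/1728·3/5 + 11/80·1 = 1/2 ✓
b·c²: 2197/8640·9/169 + 875/1728·9/25 + 11/80·1 = 1/3 ✓
b·Ac: 875/1728·36/175 + 11/80·5/11 = 1/6 ✓
b·c³: 2197/8640·27/2197 + 875/1728·27/125 + 11/80·1 = 1/4 ✓
b·(c∘Ac): 875/1728·108/875 + 11/80·5/11 = 1/8 ✓
b·Ac²: 875/1728·108/2275 + 11/80·185/429 = 1/12 ✓
b·A²c: 11/80·10/33 = 1/24 ✓; 4 stages ⇒ order 4.

4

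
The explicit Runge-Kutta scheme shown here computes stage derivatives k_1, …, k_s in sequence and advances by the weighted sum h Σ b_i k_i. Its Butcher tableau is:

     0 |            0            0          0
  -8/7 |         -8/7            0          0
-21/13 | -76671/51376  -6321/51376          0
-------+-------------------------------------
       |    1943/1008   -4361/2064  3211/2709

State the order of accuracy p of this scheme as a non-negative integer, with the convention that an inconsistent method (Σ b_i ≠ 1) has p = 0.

b = (1943/1008, -4361/2064, 3211/2709)
c = (0, -8/7, -21/13)
Ac = (0, 0, 903/6422)
Σ b_i: 1943/1008·1 + (-4361/2064)·1 + 3211/2709·1 = 1 ✓
b·c: (-4361/2064)·(-8/7) + 3211/2709·(-21/13) = 1/2 ✓
b·c²: (-4361/2064)·64/49 + 3211/2709·441/169 = 1/3 ✓
b·Ac: 3211/2709·903/6422 = 1/6 ✓; 3 stages ⇒ order 3.

3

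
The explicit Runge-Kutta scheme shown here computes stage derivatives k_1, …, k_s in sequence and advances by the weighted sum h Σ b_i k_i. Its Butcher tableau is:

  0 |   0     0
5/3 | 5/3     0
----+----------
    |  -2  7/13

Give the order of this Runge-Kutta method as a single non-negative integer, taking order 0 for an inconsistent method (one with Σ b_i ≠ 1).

b = (-2, 7/13)
c = (0, 5/3)
Σ b_i: (-2)·1 + 7/13·1 = -19/13 ≠ 1 ⇒ order 0.

0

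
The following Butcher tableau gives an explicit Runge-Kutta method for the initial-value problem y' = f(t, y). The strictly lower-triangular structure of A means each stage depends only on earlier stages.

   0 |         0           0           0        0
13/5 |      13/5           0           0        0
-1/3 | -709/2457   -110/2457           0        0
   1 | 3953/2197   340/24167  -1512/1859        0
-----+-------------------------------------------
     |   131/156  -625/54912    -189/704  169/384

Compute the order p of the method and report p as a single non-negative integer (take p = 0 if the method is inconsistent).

4

b = (131/156, -625/54912, -189/704, 169/384)
c = (0, 13/5, -1/3, 1)
Ac = (0, 0, -22/189, 4/13)
Σ b_i: 131/156·1 + (-625/54912)·1 + (-189/704)·1 + 169/384·1 = 1 ✓
b·c: (-625/54912)·13/5 + (-189/704)·(-1/3) + 169/384·1 = 1/2 ✓
b·c²: (-625/54912)·169/25 + (-189/704)·1/9 + 169/384·1 = 1/3 ✓
b·Ac: (-189/704)·(-22/189) + 169/384·4/13 = 1/6 ✓
b·c³: (-625/54912)·2197/125 + (-189/704)·(-1/27) + 169/384·1 = 1/4 ✓
b·(c∘Ac): (-189/704)·22/567 + 169/384·4/13 = 1/8 ✓
b·Ac²: (-189/704)·(-286/945) + 169/384·4/845 = 1/12 ✓
b·A²c: 169/384·16/169 = 1/24 ✓; 4 stages ⇒ order 4.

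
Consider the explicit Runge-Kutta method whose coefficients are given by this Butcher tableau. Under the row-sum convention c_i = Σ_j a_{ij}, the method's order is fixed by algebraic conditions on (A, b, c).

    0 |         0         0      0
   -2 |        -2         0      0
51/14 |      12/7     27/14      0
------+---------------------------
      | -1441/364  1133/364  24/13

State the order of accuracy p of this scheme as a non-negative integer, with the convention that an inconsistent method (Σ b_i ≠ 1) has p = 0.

b = (-1441/364, 1133/364, 24/13)
c = (0, -2, 51/14)
Ac = (0, 0, -27/7)
Σ b_i: (-1441/364)·1 + 1133/364·1 + 24/13·1 = 1 ✓
b·c: 1133/364·(-2) + 24/13·51/14 = 1/2 ✓
b·c²: 1133/364·4 + 24/13·2601/196 = 23537/637 ≠ 1/3 ⇒ order 2.
b·Ac: 24/13·(-27/7) = -648/91 ≠ 1/6

2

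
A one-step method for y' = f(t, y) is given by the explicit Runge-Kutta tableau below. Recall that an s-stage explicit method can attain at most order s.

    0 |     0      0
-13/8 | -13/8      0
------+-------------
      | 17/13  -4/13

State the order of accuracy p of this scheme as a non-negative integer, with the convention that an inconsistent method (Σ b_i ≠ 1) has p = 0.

b = (17/13, -4/13)
c = (0, -13/8)
Σ b_i: 17/13·1 + (-4/13)·1 = 1 ✓
b·c: (-4/13)·(-13/8) = 1/2 ✓; 2 stages ⇒ order 2.

2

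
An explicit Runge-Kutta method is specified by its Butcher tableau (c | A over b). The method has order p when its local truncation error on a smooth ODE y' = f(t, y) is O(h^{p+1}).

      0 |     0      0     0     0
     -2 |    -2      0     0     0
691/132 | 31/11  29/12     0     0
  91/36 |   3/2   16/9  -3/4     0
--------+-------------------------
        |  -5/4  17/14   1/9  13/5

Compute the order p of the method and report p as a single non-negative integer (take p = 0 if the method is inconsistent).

b = (-5/4, 17/14, 1/9, 13/5)
c = (0, -2, 691/132, 91/36)
Ac = (0, 0, -29/6, -11851/1584)
Σ b_i: (-5/4)·1 + 17/14·1 + 1/9·1 + 13/5·1 = 3371/1260 ≠ 1 ⇒ order 0.

0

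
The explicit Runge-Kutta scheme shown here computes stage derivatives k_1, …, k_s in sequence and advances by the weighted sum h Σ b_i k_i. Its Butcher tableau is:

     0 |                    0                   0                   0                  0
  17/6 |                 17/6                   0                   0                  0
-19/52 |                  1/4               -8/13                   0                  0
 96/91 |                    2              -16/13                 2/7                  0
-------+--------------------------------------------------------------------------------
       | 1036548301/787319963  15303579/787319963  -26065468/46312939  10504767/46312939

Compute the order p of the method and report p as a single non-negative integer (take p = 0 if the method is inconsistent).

3

b = (1036548301/787319963, 15303579/787319963, -26065468/46312939, 10504767/46312939)
c = (0, 17/6, -19/52, 96/91)
Ac = (0, 0, -68/39, -1961/546)
Σ b_i: 1036548301/787319963·1 + 15303579/787319963·1 + (-26065468/46312939)·1 + 10504767/46312939·1 = 1 ✓
b·c: 15303579/787319963·17/6 + (-26065468/46312939)·(-19/52) + 10504767/46312939·96/91 = 1/2 ✓
b·c²: 15303579/787319963·289/36 + (-26065468/46312939)·361/2704 + 10504767/46312939·9216/8281 = 1/3 ✓
b·Ac: (-26065468/46312939)·(-68/39) + 10504767/46312939·(-1961/546) = 1/6 ✓
b·c³: 15303579/787319963·4913/216 + (-26065468/46312939)·(-6859/140608) + 10504767/46312939·884736/753571 = 5805651795829/7889501784528 ≠ 1/4 ⇒ order 3.
b·(c∘Ac): (-26065468/46312939)·323/507 + 10504767/46312939·(-31376/8281) = -2199891476/1806204621 ≠ 1/8
b·Ac²: (-26065468/46312939)·(-578/117) + 10504767/46312939·(-838319/85176) = 23753693629/43348910904 ≠ 1/12
b·A²c: 10504767/46312939·(-136/273) = -5233144/46312939 ≠ 1/24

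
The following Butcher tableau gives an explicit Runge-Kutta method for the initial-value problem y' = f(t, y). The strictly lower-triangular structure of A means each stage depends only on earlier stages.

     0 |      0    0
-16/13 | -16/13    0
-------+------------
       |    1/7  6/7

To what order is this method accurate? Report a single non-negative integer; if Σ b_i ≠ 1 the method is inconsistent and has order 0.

b = (1/7, 6/7)
c = (0, -16/13)
Σ b_i: 1/7·1 + 6/7·1 = 1 ✓
b·c: 6/7·(-16/13) = -96/91 ≠ 1/2 ⇒ order 1.

1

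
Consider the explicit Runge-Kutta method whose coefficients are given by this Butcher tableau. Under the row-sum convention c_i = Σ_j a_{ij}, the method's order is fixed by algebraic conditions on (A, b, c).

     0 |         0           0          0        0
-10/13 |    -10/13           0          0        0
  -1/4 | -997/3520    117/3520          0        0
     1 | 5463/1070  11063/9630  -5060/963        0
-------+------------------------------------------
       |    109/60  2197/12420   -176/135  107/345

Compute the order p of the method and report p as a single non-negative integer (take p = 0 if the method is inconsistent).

b = (109/60, 2197/12420, -176/135, 107/345)
c = (0, -10/13, -1/4, 1)
Ac = (0, 0, -9/352, 46/107)
Σ b_i: 109/60·1 + 2197/12420·1 + (-176/135)·1 + 107/345·1 = 1 ✓
b·c: 2197/12420·(-10/13) + (-176/135)·(-1/4) + 107/345·1 = 1/2 ✓
b·c²: 2197/12420·100/169 + (-176/135)·1/16 + 107/345·1 = 1/3 ✓
b·Ac: (-176/135)·(-9/352) + 107/345·46/107 = 1/6 ✓
b·c³: 2197/12420·(-1000/2197) + (-176/135)·(-1/64) + 107/345·1 = 1/4 ✓
b·(c∘Ac): (-176/135)·9/1408 + 107/345·46/107 = 1/8 ✓
b·Ac²: (-176/135)·45/2288 + 107/345·1955/5564 = 1/12 ✓
b·A²c: 107/345·115/856 = 1/24 ✓; 4 stages ⇒ order 4.

4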